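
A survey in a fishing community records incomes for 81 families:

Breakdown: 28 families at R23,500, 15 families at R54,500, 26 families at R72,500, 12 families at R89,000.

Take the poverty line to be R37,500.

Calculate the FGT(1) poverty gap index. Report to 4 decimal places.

Poor units: 28×R23,500 (q = 28 of N = 81).
Normalized shortfalls: (37500−23500)/37500 = 0.3733 (×28).
Σ = 10.453333. Dividing by the full population N = 81 gives P₁ = 0.1291.

0.1291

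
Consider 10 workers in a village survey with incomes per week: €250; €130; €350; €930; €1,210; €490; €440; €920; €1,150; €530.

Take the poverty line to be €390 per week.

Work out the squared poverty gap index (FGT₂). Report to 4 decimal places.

0.0584

Below the line: €130, €250, €350 (q = 3 of N = 10).
Relative gaps: (390−130)/390 = 0.6667; (390−250)/390 = 0.3590; (390−350)/390 = 0.1026.
Squared: 0.4444; 0.1289; 0.0105.
Sum = 0.583826; P₂ = 0.583826 / 10 = 0.0584.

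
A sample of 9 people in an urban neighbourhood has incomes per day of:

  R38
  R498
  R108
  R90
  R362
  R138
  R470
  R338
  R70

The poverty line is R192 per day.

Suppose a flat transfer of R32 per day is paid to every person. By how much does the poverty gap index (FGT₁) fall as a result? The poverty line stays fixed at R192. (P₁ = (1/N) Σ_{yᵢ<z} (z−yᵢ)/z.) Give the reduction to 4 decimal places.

Before: below the line — R38, R70, R90, R108, R138; poverty gap index (FGT₁) = 0.298611.
After the R32 transfer: below the line — R70, R102, R122, R140, R170; poverty gap index (FGT₁) = 0.206019.
Reduction = 0.298611 − 0.206019 = 0.0926.

0.0926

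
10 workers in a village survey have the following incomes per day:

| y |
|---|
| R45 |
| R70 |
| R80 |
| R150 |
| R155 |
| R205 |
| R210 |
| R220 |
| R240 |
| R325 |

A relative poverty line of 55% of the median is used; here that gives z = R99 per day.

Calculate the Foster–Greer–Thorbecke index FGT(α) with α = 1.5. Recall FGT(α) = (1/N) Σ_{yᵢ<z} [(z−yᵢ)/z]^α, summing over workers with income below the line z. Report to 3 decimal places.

Below the line: R45, R70, R80 (q = 3 of N = 10).
Relative gaps: (99−45)/99 = 0.5455; (99−70)/99 = 0.2929; (99−80)/99 = 0.1919.
Raised to α = 1.5: 0.40284; 0.15854; 0.08408.
Sum = 0.645464; FGT(1.5) = 0.645464 / 10 = 0.065.

0.065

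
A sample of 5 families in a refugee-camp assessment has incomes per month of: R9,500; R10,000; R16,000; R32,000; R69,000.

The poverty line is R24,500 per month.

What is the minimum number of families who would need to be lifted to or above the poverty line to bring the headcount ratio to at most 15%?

3

3 of the 5 families are poor, so H = 3/5 = 0.600.
A headcount ratio of at most 15% allows at most ⌊0.15 × 5⌋ = 0 poor families.
So at least 3 − 0 = 3 must be lifted.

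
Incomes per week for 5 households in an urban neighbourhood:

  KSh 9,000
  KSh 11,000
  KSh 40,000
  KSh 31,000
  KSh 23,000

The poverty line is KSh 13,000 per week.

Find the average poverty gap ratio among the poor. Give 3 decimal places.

Incomes under z: KSh 9,000, KSh 11,000 (q = 2 of N = 5).
Shortfall ratios (z−y)/z: 0.3077, 0.1538; sum = 0.461538.
The income-gap ratio divides by q (the poor only): 0.461538 / 2 = 0.231.

0.231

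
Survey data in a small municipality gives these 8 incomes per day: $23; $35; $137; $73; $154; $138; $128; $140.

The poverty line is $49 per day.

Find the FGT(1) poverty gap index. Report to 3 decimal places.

Poor units: $23, $35 (q = 2 of N = 8).
Relative gaps: (49−23)/49 = 0.5306; (49−35)/49 = 0.2857.
Σ = 0.816327. Dividing by the full population N = 8 gives P₁ = 0.102.

0.102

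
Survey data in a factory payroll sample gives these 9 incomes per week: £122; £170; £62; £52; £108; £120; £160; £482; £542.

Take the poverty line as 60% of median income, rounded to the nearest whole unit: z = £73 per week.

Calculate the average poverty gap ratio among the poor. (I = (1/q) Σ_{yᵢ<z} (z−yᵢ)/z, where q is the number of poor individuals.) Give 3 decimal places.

0.219

Incomes under z: £52, £62 (q = 2 of N = 9).
Relative gaps: 0.2877, 0.1507; sum = 0.438356.
The income-gap ratio divides by q (the poor only): 0.438356 / 2 = 0.219.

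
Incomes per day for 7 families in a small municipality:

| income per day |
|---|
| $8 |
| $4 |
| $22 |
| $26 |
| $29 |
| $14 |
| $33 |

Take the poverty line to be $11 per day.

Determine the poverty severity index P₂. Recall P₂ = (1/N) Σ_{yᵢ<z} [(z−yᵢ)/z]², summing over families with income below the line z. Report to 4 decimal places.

Below z: $4, $8 (q = 2 of N = 7).
Normalized shortfalls: (11−4)/11 = 0.6364; (11−8)/11 = 0.2727.
Squared: 0.4050; 0.0744.
Sum = 0.479339; P₂ = 0.479339 / 7 = 0.0685.

0.0685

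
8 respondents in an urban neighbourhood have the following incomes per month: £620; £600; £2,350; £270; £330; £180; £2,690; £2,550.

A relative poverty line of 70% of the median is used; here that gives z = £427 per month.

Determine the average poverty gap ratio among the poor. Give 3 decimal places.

Below z: £180, £270, £330 (q = 3 of N = 8).
Relative gaps: 0.5785, 0.3677, 0.2272; sum = 1.173302.
The income-gap ratio divides by q (the poor only): 1.173302 / 3 = 0.391.

0.391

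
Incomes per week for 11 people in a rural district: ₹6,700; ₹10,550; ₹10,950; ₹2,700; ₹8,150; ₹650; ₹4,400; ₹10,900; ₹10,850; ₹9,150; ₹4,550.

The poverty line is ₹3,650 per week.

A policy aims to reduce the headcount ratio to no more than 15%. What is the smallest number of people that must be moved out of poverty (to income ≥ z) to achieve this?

Currently q = 2 of N = 11 are below the line (H = 0.182).
A headcount ratio of at most 15% allows at most ⌊0.15 × 11⌋ = 1 poor people.
So at least 2 − 1 = 1 must be lifted.

1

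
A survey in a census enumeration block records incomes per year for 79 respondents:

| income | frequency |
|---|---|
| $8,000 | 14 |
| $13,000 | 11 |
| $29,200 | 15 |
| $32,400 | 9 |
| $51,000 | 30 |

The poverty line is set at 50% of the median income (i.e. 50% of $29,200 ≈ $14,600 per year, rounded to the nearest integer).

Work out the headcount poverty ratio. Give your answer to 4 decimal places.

0.3165

25 of the 79 respondents have income below $14,600.
H = 25/79 = 0.3165.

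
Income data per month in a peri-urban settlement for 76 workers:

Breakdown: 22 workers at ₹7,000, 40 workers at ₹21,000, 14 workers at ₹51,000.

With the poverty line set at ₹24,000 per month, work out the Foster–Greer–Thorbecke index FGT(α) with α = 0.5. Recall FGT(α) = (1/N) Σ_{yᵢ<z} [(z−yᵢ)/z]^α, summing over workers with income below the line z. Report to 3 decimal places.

0.430

Poor units: 22×₹7,000, 40×₹21,000 (q = 62 of N = 76).
Relative gaps: (24000−7000)/24000 = 0.7083 (×22); (24000−21000)/24000 = 0.1250 (×40).
Raised to α = 0.5: 0.84163 (×22); 0.35355 (×40).
Sum = 32.657895; FGT(0.5) = 32.657895 / 76 = 0.430.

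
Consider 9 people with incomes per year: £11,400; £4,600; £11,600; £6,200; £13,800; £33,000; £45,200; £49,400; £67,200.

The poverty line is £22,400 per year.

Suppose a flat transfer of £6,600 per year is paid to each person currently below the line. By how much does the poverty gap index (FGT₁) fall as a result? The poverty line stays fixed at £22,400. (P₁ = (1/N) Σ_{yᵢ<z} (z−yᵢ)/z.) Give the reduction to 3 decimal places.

0.164

Before: below the line — £4,600, £6,200, £11,400, £11,600, £13,800; poverty gap index (FGT₁) = 0.31944.
After the £6,600 transfer: below the line — £11,200, £12,800, £18,000, £18,200, £20,400; poverty gap index (FGT₁) = 0.15575.
Reduction = 0.31944 − 0.15575 = 0.164.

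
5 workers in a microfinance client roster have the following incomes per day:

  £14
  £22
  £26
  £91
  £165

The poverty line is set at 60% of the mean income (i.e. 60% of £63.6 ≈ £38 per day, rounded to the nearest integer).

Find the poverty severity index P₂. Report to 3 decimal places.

0.135

Below z: £14, £22, £26 (q = 3 of N = 5).
Normalized shortfalls: (38−14)/38 = 0.6316; (38−22)/38 = 0.4211; (38−26)/38 = 0.3158.
Squared: 0.3989; 0.1773; 0.0997.
Sum = 0.675900; P₂ = 0.675900 / 5 = 0.135.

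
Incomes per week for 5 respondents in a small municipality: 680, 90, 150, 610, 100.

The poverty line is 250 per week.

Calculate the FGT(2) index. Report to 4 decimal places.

0.1859

Incomes under z: 90, 100, 150 (q = 3 of N = 5).
Normalized shortfalls: (250−90)/250 = 0.6400; (250−100)/250 = 0.6000; (250−150)/250 = 0.4000.
Squared: 0.4096; 0.3600; 0.1600.
Sum = 0.929600; P₂ = 0.929600 / 5 = 0.1859.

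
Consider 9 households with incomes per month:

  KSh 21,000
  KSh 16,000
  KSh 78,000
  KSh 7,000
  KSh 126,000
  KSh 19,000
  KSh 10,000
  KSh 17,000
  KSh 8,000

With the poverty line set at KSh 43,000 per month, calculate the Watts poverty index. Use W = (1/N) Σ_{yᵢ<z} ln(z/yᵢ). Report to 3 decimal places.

0.934

Poor units: KSh 7,000, KSh 8,000, KSh 10,000, KSh 16,000, KSh 17,000, KSh 19,000, KSh 21,000 (q = 7 of N = 9).
Log gaps: ln(43000/7000) = 1.8153; ln(43000/8000) = 1.6818; ln(43000/10000) = 1.4586; ln(43000/16000) = 0.9886; ln(43000/17000) = 0.9280; ln(43000/19000) = 0.8168; ln(43000/21000) = 0.7167.
W = 8.405701 / 9 = 0.934.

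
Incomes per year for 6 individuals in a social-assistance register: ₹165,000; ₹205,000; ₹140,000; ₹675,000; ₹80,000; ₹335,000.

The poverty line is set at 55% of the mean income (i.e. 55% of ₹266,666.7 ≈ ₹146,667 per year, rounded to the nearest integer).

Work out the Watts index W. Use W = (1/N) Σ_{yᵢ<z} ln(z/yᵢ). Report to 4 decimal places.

Poor units: ₹80,000, ₹140,000 (q = 2 of N = 6).
Log gaps: ln(146667/80000) = 0.6061; ln(146667/140000) = 0.0465.
W = 0.652660 / 6 = 0.1088.

0.1088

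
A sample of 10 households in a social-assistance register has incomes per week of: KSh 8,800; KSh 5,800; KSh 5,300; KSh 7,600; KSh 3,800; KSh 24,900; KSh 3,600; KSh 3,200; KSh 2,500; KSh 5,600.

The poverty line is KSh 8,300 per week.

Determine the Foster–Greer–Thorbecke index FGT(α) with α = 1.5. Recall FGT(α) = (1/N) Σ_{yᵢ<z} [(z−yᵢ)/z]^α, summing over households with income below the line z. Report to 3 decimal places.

Below the line: KSh 2,500, KSh 3,200, KSh 3,600, KSh 3,800, KSh 5,300, KSh 5,600, KSh 5,800, KSh 7,600 (q = 8 of N = 10).
Relative gaps: (8300−2500)/8300 = 0.6988; (8300−3200)/8300 = 0.6145; (8300−3600)/8300 = 0.5663; (8300−3800)/8300 = 0.5422; (8300−5300)/8300 = 0.3614; (8300−5600)/8300 = 0.3253; (8300−5800)/8300 = 0.3012; (8300−7600)/8300 = 0.0843.
Raised to α = 1.5: 0.58415; 0.48166; 0.42612; 0.39921; 0.21730; 0.18554; 0.16531; 0.02449.
Sum = 2.483774; FGT(1.5) = 2.483774 / 10 = 0.248.

0.248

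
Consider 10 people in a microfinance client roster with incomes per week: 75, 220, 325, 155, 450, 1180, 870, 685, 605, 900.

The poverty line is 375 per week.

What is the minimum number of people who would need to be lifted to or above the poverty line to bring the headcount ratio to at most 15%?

4 of the 10 people are poor, so H = 4/10 = 0.400.
A headcount ratio of at most 15% allows at most ⌊0.15 × 10⌋ = 1 poor people.
So at least 4 − 1 = 3 must be lifted.

3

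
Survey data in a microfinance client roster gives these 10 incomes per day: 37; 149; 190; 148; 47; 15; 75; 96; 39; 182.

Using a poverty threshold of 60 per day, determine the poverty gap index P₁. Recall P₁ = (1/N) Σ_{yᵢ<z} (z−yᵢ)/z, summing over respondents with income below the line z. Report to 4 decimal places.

Poor units: 15, 37, 39, 47 (q = 4 of N = 10).
Normalized shortfalls: (60−15)/60 = 0.7500; (60−37)/60 = 0.3833; (60−39)/60 = 0.3500; (60−47)/60 = 0.2167.
Σ = 1.700000. Dividing by the full population N = 10 gives P₁ = 0.1700.

0.1700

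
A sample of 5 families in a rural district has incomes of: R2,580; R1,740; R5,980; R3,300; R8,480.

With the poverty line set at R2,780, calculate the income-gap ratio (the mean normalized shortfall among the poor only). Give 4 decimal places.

Poor units: R1,740, R2,580 (q = 2 of N = 5).
Relative gaps: 0.3741, 0.0719; sum = 0.446043.
I averages over the q = 2 poor units only: 0.446043 / 2 = 0.2230.

0.2230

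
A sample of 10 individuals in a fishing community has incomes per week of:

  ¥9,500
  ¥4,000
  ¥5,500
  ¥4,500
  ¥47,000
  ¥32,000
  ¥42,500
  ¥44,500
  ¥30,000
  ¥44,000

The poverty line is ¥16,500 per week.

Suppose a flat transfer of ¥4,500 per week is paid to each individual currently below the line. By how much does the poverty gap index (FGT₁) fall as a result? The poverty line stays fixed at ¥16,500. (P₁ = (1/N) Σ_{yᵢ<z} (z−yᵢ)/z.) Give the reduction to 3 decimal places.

Before: below the line — ¥4,000, ¥4,500, ¥5,500, ¥9,500; poverty gap index (FGT₁) = 0.25758.
After the ¥4,500 transfer: below the line — ¥8,500, ¥9,000, ¥10,000, ¥14,000; poverty gap index (FGT₁) = 0.14848.
Reduction = 0.25758 − 0.14848 = 0.109.

0.109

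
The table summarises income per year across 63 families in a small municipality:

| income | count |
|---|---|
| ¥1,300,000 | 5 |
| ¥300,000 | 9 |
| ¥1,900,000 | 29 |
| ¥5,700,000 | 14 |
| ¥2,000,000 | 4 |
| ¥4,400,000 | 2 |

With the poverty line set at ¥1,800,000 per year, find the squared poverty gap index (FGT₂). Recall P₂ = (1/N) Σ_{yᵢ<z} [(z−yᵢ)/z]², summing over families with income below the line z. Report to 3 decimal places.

0.105

Below z: 9×¥300,000, 5×¥1,300,000 (q = 14 of N = 63).
Normalized shortfalls: (1800000−300000)/1800000 = 0.8333 (×9); (1800000−1300000)/1800000 = 0.2778 (×5).
Squared: 0.6944 (×9); 0.0772 (×5).
Sum = 6.635802; P₂ = 6.635802 / 63 = 0.105.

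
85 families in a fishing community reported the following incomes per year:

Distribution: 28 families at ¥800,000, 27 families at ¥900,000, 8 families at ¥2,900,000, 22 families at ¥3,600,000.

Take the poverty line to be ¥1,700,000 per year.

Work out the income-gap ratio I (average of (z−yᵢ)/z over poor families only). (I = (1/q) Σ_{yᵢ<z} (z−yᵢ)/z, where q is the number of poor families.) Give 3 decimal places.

Poor units: 28×¥800,000, 27×¥900,000 (q = 55 of N = 85).
Shortfall ratios (z−y)/z: 0.5294 (×28), 0.4706 (×27); sum = 27.529412.
I averages over the q = 55 poor units only: 27.529412 / 55 = 0.501.

0.501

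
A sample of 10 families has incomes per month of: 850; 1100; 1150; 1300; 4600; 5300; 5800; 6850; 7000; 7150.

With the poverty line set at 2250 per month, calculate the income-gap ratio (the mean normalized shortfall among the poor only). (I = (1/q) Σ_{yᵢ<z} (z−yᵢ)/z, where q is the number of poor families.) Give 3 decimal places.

Below the line: 850, 1100, 1150, 1300 (q = 4 of N = 10).
Relative gaps: 0.6222, 0.5111, 0.4889, 0.4222; sum = 2.044444.
I averages over the q = 4 poor units only: 2.044444 / 4 = 0.511.

0.511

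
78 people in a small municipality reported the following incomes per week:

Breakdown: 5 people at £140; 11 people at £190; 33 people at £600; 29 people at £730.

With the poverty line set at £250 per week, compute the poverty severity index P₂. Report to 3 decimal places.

Poor units: 5×£140, 11×£190 (q = 16 of N = 78).
Relative gaps: (250−140)/250 = 0.4400 (×5); (250−190)/250 = 0.2400 (×11).
Squared: 0.1936 (×5); 0.0576 (×11).
Sum = 1.601600; P₂ = 1.601600 / 78 = 0.021.

0.021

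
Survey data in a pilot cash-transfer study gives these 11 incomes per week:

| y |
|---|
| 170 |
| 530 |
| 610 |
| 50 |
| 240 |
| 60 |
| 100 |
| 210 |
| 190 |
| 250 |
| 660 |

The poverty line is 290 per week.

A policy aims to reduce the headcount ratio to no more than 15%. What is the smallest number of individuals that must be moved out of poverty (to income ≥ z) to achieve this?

7

Currently q = 8 of N = 11 are below the line (H = 0.727).
A headcount ratio of at most 15% allows at most ⌊0.15 × 11⌋ = 1 poor individuals.
So at least 8 − 1 = 7 must be lifted.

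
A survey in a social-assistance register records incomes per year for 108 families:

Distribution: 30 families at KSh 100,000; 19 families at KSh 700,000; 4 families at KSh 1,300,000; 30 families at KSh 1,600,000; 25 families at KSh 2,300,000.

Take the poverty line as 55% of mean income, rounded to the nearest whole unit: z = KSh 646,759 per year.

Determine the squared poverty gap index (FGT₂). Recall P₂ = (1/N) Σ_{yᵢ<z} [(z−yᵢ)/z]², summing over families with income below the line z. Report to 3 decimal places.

Incomes under z: 30×KSh 100,000 (q = 30 of N = 108).
Gap ratios (z−y)/z: (646759−100000)/646759 = 0.8454 (×30).
Squared: 0.7147 (×30).
Sum = 21.440168; P₂ = 21.440168 / 108 = 0.199.

0.199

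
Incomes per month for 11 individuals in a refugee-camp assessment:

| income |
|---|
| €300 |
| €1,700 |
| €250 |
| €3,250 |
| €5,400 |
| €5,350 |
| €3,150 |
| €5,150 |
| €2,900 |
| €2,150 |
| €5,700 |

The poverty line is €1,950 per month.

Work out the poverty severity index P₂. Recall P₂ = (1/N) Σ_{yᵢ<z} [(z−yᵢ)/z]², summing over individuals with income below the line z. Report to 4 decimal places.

Below z: €250, €300, €1,700 (q = 3 of N = 11).
Relative gaps: (1950−250)/1950 = 0.8718; (1950−300)/1950 = 0.8462; (1950−1700)/1950 = 0.1282.
Squared: 0.7600; 0.7160; 0.0164.
Sum = 1.492439; P₂ = 1.492439 / 11 = 0.1357.

0.1357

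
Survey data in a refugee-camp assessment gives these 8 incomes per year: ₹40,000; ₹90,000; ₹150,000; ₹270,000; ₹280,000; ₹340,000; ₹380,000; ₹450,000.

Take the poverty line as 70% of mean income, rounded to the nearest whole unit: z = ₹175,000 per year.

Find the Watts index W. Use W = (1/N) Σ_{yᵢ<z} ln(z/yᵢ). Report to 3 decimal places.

0.287

Below z: ₹40,000, ₹90,000, ₹150,000 (q = 3 of N = 8).
Log shortfalls: ln(175000/40000) = 1.4759; ln(175000/90000) = 0.6650; ln(175000/150000) = 0.1542.
W = 2.295034 / 8 = 0.287.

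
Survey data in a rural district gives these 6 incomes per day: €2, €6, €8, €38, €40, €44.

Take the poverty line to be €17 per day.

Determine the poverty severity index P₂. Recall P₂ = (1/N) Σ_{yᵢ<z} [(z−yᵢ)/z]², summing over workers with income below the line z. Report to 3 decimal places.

Below z: €2, €6, €8 (q = 3 of N = 6).
Shortfall ratios: (17−2)/17 = 0.8824; (17−6)/17 = 0.6471; (17−8)/17 = 0.5294.
Squared: 0.7785; 0.4187; 0.2803.
Sum = 1.477509; P₂ = 1.477509 / 6 = 0.246.

0.246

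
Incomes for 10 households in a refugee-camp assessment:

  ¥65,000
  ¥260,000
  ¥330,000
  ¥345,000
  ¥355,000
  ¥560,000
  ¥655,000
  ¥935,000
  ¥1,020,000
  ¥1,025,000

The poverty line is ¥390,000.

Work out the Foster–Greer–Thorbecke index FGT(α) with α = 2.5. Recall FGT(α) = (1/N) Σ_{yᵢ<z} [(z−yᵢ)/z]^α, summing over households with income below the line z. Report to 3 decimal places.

0.071

Below z: ¥65,000, ¥260,000, ¥330,000, ¥345,000, ¥355,000 (q = 5 of N = 10).
Shortfall ratios: (390000−65000)/390000 = 0.8333; (390000−260000)/390000 = 0.3333; (390000−330000)/390000 = 0.1538; (390000−345000)/390000 = 0.1154; (390000−355000)/390000 = 0.0897.
Raised to α = 2.5: 0.63394; 0.06415; 0.00928; 0.00452; 0.00241.
Sum = 0.714307; FGT(2.5) = 0.714307 / 10 = 0.071.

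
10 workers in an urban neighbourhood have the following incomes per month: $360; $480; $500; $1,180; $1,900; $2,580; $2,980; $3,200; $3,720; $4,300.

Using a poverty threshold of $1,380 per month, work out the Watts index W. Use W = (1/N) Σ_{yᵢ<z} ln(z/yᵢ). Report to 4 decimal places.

0.3572

Below the line: $360, $480, $500, $1,180 (q = 4 of N = 10).
Log gaps: ln(1380/360) = 1.3437; ln(1380/480) = 1.0561; ln(1380/500) = 1.0152; ln(1380/1180) = 0.1566.
W = 3.571587 / 10 = 0.3572.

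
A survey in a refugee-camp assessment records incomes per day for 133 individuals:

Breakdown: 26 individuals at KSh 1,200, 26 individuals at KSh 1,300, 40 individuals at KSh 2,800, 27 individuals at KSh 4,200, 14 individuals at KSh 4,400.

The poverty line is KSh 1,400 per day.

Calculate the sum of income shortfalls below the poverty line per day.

Incomes under z: 26×KSh 1,200, 26×KSh 1,300 (q = 52 of N = 133).
Individual gaps: 26×(1400−1200) = 5200; 26×(1400−1300) = 2600.
Aggregate gap = KSh 7,800.

KSh 7,800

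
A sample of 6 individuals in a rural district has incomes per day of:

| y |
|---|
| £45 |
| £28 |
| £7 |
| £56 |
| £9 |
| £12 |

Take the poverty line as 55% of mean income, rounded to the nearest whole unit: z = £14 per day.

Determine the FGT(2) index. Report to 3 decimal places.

Poor units: £7, £9, £12 (q = 3 of N = 6).
Relative gaps: (14−7)/14 = 0.5000; (14−9)/14 = 0.3571; (14−12)/14 = 0.1429.
Squared: 0.2500; 0.1276; 0.0204.
Sum = 0.397959; P₂ = 0.397959 / 6 = 0.066.

0.066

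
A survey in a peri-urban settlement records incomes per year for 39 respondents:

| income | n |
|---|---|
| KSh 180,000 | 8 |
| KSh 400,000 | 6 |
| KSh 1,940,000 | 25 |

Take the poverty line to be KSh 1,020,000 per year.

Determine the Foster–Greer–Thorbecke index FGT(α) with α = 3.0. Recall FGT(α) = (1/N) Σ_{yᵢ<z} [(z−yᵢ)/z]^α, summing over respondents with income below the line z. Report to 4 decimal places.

0.1491

Poor units: 8×KSh 180,000, 6×KSh 400,000 (q = 14 of N = 39).
Gap ratios (z−y)/z: (1020000−180000)/1020000 = 0.8235 (×8); (1020000−400000)/1020000 = 0.6078 (×6).
Raised to α = 3.0: 0.55852 (×8); 0.22458 (×6).
Sum = 5.815637; FGT(3.0) = 5.815637 / 39 = 0.1491.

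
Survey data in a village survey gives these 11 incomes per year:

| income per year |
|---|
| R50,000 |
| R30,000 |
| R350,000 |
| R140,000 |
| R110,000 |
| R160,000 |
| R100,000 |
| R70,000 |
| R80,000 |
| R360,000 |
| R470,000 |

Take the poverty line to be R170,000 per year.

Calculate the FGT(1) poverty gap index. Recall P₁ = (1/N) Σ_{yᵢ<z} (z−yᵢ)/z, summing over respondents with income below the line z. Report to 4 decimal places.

0.3316

Below z: R30,000, R50,000, R70,000, R80,000, R100,000, R110,000, R140,000, R160,000 (q = 8 of N = 11).
Gap ratios (z−y)/z: (170000−30000)/170000 = 0.8235; (170000−50000)/170000 = 0.7059; (170000−70000)/170000 = 0.5882; (170000−80000)/170000 = 0.5294; (170000−100000)/170000 = 0.4118; (170000−110000)/170000 = 0.3529; (170000−140000)/170000 = 0.1765; (170000−160000)/170000 = 0.0588.
Σ = 3.647059. Dividing by the full population N = 11 gives P₁ = 0.3316.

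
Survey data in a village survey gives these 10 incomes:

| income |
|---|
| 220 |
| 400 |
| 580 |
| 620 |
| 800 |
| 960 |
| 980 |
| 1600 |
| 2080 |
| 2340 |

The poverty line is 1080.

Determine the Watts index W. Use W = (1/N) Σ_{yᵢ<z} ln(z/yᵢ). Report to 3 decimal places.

0.428

Below z: 220, 400, 580, 620, 800, 960, 980 (q = 7 of N = 10).
ln(z/y) terms: ln(1080/220) = 1.5911; ln(1080/400) = 0.9933; ln(1080/580) = 0.6217; ln(1080/620) = 0.5550; ln(1080/800) = 0.3001; ln(1080/960) = 0.1178; ln(1080/980) = 0.0972.
W = 4.276077 / 10 = 0.428.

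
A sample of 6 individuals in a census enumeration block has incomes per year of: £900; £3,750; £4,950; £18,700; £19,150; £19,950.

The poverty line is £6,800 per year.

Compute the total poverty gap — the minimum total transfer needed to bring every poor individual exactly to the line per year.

£10,800

Poor units: £900, £3,750, £4,950 (q = 3 of N = 6).
Individual gaps: 6800−900 = 5900; 6800−3750 = 3050; 6800−4950 = 1850.
Aggregate gap = £10,800.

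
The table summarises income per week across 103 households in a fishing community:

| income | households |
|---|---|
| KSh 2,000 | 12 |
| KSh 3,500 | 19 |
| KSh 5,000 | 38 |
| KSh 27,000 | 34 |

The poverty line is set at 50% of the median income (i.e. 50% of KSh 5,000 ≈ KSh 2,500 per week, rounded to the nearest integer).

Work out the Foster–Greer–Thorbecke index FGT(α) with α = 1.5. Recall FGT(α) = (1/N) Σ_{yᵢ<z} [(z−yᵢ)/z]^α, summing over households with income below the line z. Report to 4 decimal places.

Poor units: 12×KSh 2,000 (q = 12 of N = 103).
Normalized shortfalls: (2500−2000)/2500 = 0.2000 (×12).
Raised to α = 1.5: 0.08944 (×12).
Sum = 1.073313; FGT(1.5) = 1.073313 / 103 = 0.0104.

0.0104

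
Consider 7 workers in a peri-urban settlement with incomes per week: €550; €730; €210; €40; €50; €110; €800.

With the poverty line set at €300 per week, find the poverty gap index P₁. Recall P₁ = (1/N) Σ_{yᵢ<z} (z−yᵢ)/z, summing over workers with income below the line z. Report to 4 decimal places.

0.3762

Below the line: €40, €50, €110, €210 (q = 4 of N = 7).
Shortfall ratios: (300−40)/300 = 0.8667; (300−50)/300 = 0.8333; (300−110)/300 = 0.6333; (300−210)/300 = 0.3000.
Sum of shortfalls = 2.633333; P₁ averages over all N: 2.633333 / 7 = 0.3762.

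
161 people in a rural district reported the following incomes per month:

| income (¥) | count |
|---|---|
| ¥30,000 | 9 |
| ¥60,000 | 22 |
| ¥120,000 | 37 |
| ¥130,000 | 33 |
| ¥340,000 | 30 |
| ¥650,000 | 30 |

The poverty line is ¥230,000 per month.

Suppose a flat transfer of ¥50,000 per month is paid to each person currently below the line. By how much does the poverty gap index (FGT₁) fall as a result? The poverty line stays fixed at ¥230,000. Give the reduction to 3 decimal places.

Before: below the line — 9×¥30,000, 22×¥60,000, 37×¥120,000, 33×¥130,000; poverty gap index (FGT₁) = 0.34864.
After the ¥50,000 transfer: below the line — 9×¥80,000, 22×¥110,000, 37×¥170,000, 33×¥180,000; poverty gap index (FGT₁) = 0.21226.
Reduction = 0.34864 − 0.21226 = 0.136.

0.136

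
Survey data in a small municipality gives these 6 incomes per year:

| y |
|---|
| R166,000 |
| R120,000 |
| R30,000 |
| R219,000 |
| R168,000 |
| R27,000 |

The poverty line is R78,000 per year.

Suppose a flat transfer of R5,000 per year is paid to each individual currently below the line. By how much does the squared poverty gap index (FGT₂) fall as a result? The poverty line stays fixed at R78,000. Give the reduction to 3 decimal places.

0.026

Before: below the line — R27,000, R30,000; squared poverty gap index (FGT₂) = 0.13437.
After the R5,000 transfer: below the line — R32,000, R35,000; squared poverty gap index (FGT₂) = 0.10862.
Reduction = 0.13437 − 0.10862 = 0.026.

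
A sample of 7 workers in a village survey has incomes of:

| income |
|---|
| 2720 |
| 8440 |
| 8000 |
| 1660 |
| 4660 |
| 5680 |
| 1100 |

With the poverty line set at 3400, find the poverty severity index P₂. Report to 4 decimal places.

0.1085

Below the line: 1100, 1660, 2720 (q = 3 of N = 7).
Shortfall ratios: (3400−1100)/3400 = 0.6765; (3400−1660)/3400 = 0.5118; (3400−2720)/3400 = 0.2000.
Squared: 0.4576; 0.2619; 0.0400.
Sum = 0.759516; P₂ = 0.759516 / 7 = 0.1085.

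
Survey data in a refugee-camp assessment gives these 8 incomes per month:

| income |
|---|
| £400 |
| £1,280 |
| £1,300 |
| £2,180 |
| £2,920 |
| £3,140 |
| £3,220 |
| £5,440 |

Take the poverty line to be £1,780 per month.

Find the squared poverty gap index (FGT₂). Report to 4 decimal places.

0.0941

Incomes under z: £400, £1,280, £1,300 (q = 3 of N = 8).
Shortfall ratios: (1780−400)/1780 = 0.7753; (1780−1280)/1780 = 0.2809; (1780−1300)/1780 = 0.2697.
Squared: 0.6011; 0.0789; 0.0727.
Sum = 0.752683; P₂ = 0.752683 / 8 = 0.0941.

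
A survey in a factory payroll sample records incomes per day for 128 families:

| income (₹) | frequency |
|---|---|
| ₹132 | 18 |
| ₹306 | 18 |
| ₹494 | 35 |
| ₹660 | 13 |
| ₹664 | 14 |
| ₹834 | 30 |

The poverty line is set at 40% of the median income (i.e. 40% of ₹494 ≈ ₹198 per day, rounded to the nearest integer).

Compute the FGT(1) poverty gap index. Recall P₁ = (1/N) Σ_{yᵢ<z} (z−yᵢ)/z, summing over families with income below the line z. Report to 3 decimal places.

0.047

Poor units: 18×₹132 (q = 18 of N = 128).
Normalized shortfalls: (198−132)/198 = 0.3333 (×18).
Σ = 6.000000. Dividing by the full population N = 128 gives P₁ = 0.047.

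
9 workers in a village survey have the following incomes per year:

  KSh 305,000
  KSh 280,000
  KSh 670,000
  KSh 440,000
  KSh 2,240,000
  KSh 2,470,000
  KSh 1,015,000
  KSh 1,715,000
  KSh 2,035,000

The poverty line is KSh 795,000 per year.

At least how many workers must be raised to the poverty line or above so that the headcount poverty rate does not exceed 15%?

4 of the 9 workers are poor, so H = 4/9 = 0.444.
A headcount ratio of at most 15% allows at most ⌊0.15 × 9⌋ = 1 poor workers.
So at least 4 − 1 = 3 must be lifted.

3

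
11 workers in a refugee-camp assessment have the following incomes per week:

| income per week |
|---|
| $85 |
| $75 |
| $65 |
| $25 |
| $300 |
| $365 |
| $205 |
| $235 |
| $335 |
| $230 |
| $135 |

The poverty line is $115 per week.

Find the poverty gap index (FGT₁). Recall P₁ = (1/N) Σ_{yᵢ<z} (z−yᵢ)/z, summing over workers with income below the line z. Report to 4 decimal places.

0.1660

Poor units: $25, $65, $75, $85 (q = 4 of N = 11).
Normalized shortfalls: (115−25)/115 = 0.7826; (115−65)/115 = 0.4348; (115−75)/115 = 0.3478; (115−85)/115 = 0.2609.
Σ = 1.826087. Dividing by the full population N = 11 gives P₁ = 0.1660.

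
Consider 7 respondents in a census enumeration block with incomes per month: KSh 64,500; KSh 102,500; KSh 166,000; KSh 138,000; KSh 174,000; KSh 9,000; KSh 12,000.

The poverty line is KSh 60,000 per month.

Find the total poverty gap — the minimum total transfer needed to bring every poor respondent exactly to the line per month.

Below z: KSh 9,000, KSh 12,000 (q = 2 of N = 7).
Individual gaps: 60000−9000 = 51000; 60000−12000 = 48000.
Aggregate gap = KSh 99,000.

KSh 99,000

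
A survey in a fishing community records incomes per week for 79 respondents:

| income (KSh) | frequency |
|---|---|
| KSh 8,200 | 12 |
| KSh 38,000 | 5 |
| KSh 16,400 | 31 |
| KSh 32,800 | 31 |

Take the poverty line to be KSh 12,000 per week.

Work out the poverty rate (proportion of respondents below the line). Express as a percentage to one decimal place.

15.2%

12 of the 79 respondents have income below KSh 12,000.
H = 12/79 = 15.2%.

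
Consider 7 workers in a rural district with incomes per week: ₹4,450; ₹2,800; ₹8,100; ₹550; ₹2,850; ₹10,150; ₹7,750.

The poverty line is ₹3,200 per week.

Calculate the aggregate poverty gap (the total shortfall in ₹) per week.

₹3,400

Below the line: ₹550, ₹2,800, ₹2,850 (q = 3 of N = 7).
Individual gaps: 3200−550 = 2650; 3200−2800 = 400; 3200−2850 = 350.
Aggregate gap = ₹3,400.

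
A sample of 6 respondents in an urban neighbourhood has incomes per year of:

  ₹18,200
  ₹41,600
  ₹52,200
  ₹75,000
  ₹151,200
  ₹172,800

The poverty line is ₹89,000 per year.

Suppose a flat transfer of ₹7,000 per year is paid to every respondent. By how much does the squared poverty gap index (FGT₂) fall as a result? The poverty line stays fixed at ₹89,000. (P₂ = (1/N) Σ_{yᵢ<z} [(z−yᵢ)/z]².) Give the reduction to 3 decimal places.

Before: below the line — ₹18,200, ₹41,600, ₹52,200, ₹75,000; squared poverty gap index (FGT₂) = 0.18536.
After the ₹7,000 transfer: below the line — ₹25,200, ₹48,600, ₹59,200, ₹82,000; squared poverty gap index (FGT₂) = 0.13971.
Reduction = 0.18536 − 0.13971 = 0.046.

0.046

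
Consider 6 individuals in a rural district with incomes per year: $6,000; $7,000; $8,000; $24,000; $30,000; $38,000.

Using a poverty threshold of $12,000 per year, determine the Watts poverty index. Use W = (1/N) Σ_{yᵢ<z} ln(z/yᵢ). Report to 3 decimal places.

Below the line: $6,000, $7,000, $8,000 (q = 3 of N = 6).
Log shortfalls: ln(12000/6000) = 0.6931; ln(12000/7000) = 0.5390; ln(12000/8000) = 0.4055.
W = 1.637609 / 6 = 0.273.

0.273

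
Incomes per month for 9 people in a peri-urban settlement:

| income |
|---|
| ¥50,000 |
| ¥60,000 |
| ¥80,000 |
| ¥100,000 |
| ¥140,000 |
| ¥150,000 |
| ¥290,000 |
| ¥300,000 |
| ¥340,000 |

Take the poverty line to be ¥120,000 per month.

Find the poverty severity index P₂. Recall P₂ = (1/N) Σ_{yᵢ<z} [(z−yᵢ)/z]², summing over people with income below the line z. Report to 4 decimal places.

Below the line: ¥50,000, ¥60,000, ¥80,000, ¥100,000 (q = 4 of N = 9).
Gap ratios (z−y)/z: (120000−50000)/120000 = 0.5833; (120000−60000)/120000 = 0.5000; (120000−80000)/120000 = 0.3333; (120000−100000)/120000 = 0.1667.
Squared: 0.3403; 0.2500; 0.1111; 0.0278.
Sum = 0.729167; P₂ = 0.729167 / 9 = 0.0810.

0.0810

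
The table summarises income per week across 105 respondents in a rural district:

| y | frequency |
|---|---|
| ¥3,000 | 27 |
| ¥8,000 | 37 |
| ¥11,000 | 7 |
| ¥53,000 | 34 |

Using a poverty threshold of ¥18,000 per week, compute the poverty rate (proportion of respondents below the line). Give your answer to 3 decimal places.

71 of the 105 respondents have income below ¥18,000.
H = 71/105 = 0.676.

0.676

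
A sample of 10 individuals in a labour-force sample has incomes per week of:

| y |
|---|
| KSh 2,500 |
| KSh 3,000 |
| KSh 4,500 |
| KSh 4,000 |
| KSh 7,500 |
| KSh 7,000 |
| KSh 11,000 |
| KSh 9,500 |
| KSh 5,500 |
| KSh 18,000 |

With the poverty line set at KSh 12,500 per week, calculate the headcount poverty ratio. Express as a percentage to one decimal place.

90.0%

9 of the 10 individuals have income below KSh 12,500.
H = 9/10 = 90.0%.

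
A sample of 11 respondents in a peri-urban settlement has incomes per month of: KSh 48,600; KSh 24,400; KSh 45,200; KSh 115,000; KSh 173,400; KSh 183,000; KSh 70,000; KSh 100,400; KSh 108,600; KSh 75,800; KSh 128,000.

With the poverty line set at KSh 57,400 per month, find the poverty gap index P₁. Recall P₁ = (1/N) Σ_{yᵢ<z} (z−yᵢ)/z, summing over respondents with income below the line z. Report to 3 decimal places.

Below the line: KSh 24,400, KSh 45,200, KSh 48,600 (q = 3 of N = 11).
Relative gaps: (57400−24400)/57400 = 0.5749; (57400−45200)/57400 = 0.2125; (57400−48600)/57400 = 0.1533.
Sum of shortfalls = 0.940767; P₁ averages over all N: 0.940767 / 11 = 0.086.

0.086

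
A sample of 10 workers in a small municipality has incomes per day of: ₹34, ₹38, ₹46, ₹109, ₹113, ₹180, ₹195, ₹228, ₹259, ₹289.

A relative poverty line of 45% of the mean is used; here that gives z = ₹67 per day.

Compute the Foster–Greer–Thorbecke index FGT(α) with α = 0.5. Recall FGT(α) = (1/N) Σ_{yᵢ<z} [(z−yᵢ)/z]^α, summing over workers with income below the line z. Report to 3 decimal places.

0.192

Below z: ₹34, ₹38, ₹46 (q = 3 of N = 10).
Shortfall ratios: (67−34)/67 = 0.4925; (67−38)/67 = 0.4328; (67−46)/67 = 0.3134.
Raised to α = 0.5: 0.70181; 0.65790; 0.55985.
Sum = 1.919563; FGT(0.5) = 1.919563 / 10 = 0.192.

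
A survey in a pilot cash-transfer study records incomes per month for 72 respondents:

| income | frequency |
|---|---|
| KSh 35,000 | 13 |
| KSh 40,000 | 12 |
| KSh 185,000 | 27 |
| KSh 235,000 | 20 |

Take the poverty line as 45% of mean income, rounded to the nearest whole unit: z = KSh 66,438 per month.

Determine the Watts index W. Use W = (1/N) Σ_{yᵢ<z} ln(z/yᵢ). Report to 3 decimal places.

0.200

Incomes under z: 13×KSh 35,000, 12×KSh 40,000 (q = 25 of N = 72).
Log gaps: ln(66438/35000) = 0.6409 (×13); ln(66438/40000) = 0.5074 (×12).
W = 14.420651 / 72 = 0.200.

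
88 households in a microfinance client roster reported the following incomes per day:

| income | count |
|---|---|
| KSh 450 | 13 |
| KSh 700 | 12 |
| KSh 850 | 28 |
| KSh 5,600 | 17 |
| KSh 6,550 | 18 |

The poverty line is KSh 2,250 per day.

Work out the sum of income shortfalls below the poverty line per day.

KSh 81,200

Poor units: 13×KSh 450, 12×KSh 700, 28×KSh 850 (q = 53 of N = 88).
Individual gaps: 13×(2250−450) = 23400; 12×(2250−700) = 18600; 28×(2250−850) = 39200.
Aggregate gap = KSh 81,200.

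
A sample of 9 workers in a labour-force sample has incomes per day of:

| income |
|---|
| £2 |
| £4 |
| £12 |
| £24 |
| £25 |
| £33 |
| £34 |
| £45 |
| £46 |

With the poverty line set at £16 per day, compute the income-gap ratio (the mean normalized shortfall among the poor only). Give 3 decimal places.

0.625

Incomes under z: £2, £4, £12 (q = 3 of N = 9).
Shortfall ratios (z−y)/z: 0.8750, 0.7500, 0.2500; sum = 1.875000.
I averages over the q = 3 poor units only: 1.875000 / 3 = 0.625.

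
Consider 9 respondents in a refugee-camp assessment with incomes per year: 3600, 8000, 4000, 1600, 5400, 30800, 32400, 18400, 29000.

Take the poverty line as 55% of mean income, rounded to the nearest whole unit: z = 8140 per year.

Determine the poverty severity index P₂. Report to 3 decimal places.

Poor units: 1600, 3600, 4000, 5400, 8000 (q = 5 of N = 9).
Normalized shortfalls: (8140−1600)/8140 = 0.8034; (8140−3600)/8140 = 0.5577; (8140−4000)/8140 = 0.5086; (8140−5400)/8140 = 0.3366; (8140−8000)/8140 = 0.0172.
Squared: 0.6455; 0.3111; 0.2587; 0.1133; 0.0003.
Sum = 1.328864; P₂ = 1.328864 / 9 = 0.148.

0.148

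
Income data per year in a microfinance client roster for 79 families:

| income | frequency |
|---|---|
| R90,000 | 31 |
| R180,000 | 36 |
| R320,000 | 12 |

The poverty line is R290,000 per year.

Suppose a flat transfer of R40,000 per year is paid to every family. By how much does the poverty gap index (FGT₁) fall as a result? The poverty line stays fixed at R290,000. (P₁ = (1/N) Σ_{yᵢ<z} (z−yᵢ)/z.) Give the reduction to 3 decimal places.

Before: below the line — 31×R90,000, 36×R180,000; poverty gap index (FGT₁) = 0.44347.
After the R40,000 transfer: below the line — 31×R130,000, 36×R220,000; poverty gap index (FGT₁) = 0.32649.
Reduction = 0.44347 − 0.32649 = 0.117.

0.117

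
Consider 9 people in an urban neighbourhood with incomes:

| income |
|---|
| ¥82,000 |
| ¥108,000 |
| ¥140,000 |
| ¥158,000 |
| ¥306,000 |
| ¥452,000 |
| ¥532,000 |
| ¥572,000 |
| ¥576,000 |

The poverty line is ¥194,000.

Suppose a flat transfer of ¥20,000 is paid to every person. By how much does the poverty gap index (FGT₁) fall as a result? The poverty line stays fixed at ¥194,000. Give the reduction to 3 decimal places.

Before: below the line — ¥82,000, ¥108,000, ¥140,000, ¥158,000; poverty gap index (FGT₁) = 0.16495.
After the ¥20,000 transfer: below the line — ¥102,000, ¥128,000, ¥160,000, ¥178,000; poverty gap index (FGT₁) = 0.11913.
Reduction = 0.16495 − 0.11913 = 0.046.

0.046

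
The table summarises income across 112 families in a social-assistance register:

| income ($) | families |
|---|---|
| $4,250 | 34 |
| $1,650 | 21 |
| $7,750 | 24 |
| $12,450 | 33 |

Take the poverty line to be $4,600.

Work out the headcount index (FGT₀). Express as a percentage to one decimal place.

49.1%

55 of the 112 families have income below $4,600.
H = 55/112 = 49.1%.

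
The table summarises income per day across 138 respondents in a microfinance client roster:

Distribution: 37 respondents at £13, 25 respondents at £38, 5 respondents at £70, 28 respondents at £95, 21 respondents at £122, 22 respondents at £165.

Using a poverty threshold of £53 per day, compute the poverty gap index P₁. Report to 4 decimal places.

0.2536

Incomes under z: 37×£13, 25×£38 (q = 62 of N = 138).
Gap ratios (z−y)/z: (53−13)/53 = 0.7547 (×37); (53−38)/53 = 0.2830 (×25).
Sum of shortfalls = 35.000000; P₁ averages over all N: 35.000000 / 138 = 0.2536.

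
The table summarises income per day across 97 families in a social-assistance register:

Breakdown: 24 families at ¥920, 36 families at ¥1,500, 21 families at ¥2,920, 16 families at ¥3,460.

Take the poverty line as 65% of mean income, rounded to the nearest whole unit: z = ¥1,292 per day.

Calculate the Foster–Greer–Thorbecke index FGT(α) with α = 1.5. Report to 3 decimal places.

0.038

Poor units: 24×¥920 (q = 24 of N = 97).
Relative gaps: (1292−920)/1292 = 0.2879 (×24).
Raised to α = 1.5: 0.15450 (×24).
Sum = 3.707933; FGT(1.5) = 3.707933 / 97 = 0.038.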